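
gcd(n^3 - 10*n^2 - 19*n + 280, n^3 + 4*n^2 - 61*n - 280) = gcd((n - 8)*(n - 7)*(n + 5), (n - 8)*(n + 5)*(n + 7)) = n^2 - 3*n - 40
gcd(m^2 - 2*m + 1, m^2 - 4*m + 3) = m - 1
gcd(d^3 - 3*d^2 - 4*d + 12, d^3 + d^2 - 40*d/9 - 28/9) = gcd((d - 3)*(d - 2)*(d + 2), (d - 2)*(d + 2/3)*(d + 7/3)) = d - 2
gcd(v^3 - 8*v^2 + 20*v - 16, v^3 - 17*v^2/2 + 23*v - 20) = v^2 - 6*v + 8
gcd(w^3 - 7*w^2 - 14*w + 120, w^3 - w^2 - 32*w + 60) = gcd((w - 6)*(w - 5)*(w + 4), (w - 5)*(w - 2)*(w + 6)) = w - 5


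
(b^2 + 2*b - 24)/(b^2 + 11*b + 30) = (b - 4)/(b + 5)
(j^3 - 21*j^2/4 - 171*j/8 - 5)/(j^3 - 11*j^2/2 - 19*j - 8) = (8*j^2 + 22*j + 5)/(4*(2*j^2 + 5*j + 2))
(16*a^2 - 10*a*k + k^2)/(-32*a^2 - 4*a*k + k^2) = (-2*a + k)/(4*a + k)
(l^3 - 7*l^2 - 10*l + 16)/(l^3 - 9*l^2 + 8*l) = (l + 2)/l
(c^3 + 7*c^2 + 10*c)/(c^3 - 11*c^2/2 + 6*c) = 2*(c^2 + 7*c + 10)/(2*c^2 - 11*c + 12)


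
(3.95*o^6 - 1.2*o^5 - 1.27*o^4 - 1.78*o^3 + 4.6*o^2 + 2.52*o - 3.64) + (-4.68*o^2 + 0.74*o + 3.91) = 3.95*o^6 - 1.2*o^5 - 1.27*o^4 - 1.78*o^3 - 0.0800000000000001*o^2 + 3.26*o + 0.27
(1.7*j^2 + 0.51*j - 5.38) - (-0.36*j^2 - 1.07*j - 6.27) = 2.06*j^2 + 1.58*j + 0.89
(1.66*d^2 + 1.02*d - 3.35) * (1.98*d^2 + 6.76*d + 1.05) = 3.2868*d^4 + 13.2412*d^3 + 2.0052*d^2 - 21.575*d - 3.5175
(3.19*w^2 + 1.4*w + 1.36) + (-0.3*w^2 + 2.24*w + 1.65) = 2.89*w^2 + 3.64*w + 3.01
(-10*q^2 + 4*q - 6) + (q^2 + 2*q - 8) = -9*q^2 + 6*q - 14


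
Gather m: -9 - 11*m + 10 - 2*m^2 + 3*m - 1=-2*m^2 - 8*m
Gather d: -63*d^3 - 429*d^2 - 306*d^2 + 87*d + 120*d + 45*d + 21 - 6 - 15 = -63*d^3 - 735*d^2 + 252*d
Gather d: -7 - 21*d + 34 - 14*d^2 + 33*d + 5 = -14*d^2 + 12*d + 32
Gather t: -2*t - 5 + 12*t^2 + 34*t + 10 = 12*t^2 + 32*t + 5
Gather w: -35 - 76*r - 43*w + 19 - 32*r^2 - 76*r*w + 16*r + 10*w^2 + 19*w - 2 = -32*r^2 - 60*r + 10*w^2 + w*(-76*r - 24) - 18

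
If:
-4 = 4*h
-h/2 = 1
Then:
No Solution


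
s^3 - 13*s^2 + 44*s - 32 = (s - 8)*(s - 4)*(s - 1)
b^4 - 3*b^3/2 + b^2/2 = b^2*(b - 1)*(b - 1/2)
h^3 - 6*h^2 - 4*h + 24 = (h - 6)*(h - 2)*(h + 2)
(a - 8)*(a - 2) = a^2 - 10*a + 16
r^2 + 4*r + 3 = (r + 1)*(r + 3)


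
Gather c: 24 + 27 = 51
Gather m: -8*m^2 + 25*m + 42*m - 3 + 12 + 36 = -8*m^2 + 67*m + 45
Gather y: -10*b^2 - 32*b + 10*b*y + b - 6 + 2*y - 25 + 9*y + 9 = -10*b^2 - 31*b + y*(10*b + 11) - 22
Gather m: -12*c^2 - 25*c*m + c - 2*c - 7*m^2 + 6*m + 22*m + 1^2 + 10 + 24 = -12*c^2 - c - 7*m^2 + m*(28 - 25*c) + 35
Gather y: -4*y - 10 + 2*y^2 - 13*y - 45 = 2*y^2 - 17*y - 55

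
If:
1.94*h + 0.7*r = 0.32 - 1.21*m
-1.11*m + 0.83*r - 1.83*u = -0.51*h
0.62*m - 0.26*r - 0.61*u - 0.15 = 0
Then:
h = -43.3602393476189*u - 3.43973947117591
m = 29.7861404313905*u + 2.56906837999082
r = 68.6823348748544*u + 5.54931690613196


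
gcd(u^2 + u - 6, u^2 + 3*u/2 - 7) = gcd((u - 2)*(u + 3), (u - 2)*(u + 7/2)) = u - 2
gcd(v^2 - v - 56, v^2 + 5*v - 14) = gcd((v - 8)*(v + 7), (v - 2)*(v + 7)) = v + 7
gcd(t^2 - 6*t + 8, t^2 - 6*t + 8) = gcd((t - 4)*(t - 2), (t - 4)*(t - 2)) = t^2 - 6*t + 8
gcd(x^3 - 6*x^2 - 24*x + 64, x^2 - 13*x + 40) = x - 8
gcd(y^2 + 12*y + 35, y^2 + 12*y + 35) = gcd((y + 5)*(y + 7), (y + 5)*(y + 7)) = y^2 + 12*y + 35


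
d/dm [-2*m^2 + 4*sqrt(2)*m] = -4*m + 4*sqrt(2)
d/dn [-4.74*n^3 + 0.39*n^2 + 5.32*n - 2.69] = -14.22*n^2 + 0.78*n + 5.32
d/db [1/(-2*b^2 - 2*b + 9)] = 2*(2*b + 1)/(2*b^2 + 2*b - 9)^2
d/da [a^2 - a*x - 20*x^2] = 2*a - x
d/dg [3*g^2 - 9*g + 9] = 6*g - 9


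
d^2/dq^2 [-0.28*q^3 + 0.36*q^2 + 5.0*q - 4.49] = 0.72 - 1.68*q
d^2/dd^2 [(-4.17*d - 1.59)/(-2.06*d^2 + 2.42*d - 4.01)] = ((13.632 - 51.5412*d)*(2.06*d^2 - 2.42*d + 4.01) + (4.12*d - 2.42)*(4.17*d + 1.59)*(8.24*d - 4.84))/(2.06*d^2 - 2.42*d + 4.01)^3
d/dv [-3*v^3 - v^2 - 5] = v*(-9*v - 2)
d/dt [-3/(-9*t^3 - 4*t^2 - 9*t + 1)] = 3*(-27*t^2 - 8*t - 9)/(9*t^3 + 4*t^2 + 9*t - 1)^2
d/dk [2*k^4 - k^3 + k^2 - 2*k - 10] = 8*k^3 - 3*k^2 + 2*k - 2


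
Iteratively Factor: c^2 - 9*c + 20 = (c - 5)*(c - 4)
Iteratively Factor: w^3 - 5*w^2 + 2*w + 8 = (w + 1)*(w^2 - 6*w + 8) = (w - 2)*(w + 1)*(w - 4)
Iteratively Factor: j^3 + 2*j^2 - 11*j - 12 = (j - 3)*(j^2 + 5*j + 4) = (j - 3)*(j + 1)*(j + 4)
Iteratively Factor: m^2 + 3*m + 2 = (m + 1)*(m + 2)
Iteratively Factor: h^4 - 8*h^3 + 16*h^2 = (h)*(h^3 - 8*h^2 + 16*h) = h*(h - 4)*(h^2 - 4*h) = h*(h - 4)^2*(h)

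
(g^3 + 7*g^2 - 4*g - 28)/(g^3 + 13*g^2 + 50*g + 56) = (g - 2)/(g + 4)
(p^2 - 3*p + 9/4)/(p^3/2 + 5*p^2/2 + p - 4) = (4*p^2 - 12*p + 9)/(2*(p^3 + 5*p^2 + 2*p - 8))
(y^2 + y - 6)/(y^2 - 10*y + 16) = (y + 3)/(y - 8)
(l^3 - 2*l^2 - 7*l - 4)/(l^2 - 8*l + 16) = (l^2 + 2*l + 1)/(l - 4)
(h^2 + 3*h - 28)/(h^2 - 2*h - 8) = (h + 7)/(h + 2)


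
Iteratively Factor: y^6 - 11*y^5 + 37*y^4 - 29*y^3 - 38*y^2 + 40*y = (y - 2)*(y^5 - 9*y^4 + 19*y^3 + 9*y^2 - 20*y) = (y - 5)*(y - 2)*(y^4 - 4*y^3 - y^2 + 4*y) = y*(y - 5)*(y - 2)*(y^3 - 4*y^2 - y + 4) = y*(y - 5)*(y - 2)*(y + 1)*(y^2 - 5*y + 4) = y*(y - 5)*(y - 2)*(y - 1)*(y + 1)*(y - 4)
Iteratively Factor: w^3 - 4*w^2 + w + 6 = (w - 3)*(w^2 - w - 2) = (w - 3)*(w + 1)*(w - 2)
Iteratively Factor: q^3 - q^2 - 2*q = (q + 1)*(q^2 - 2*q) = q*(q + 1)*(q - 2)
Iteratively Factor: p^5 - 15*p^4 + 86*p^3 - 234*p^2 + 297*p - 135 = (p - 3)*(p^4 - 12*p^3 + 50*p^2 - 84*p + 45) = (p - 3)^2*(p^3 - 9*p^2 + 23*p - 15) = (p - 5)*(p - 3)^2*(p^2 - 4*p + 3) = (p - 5)*(p - 3)^3*(p - 1)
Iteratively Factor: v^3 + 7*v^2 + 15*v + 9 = (v + 3)*(v^2 + 4*v + 3) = (v + 1)*(v + 3)*(v + 3)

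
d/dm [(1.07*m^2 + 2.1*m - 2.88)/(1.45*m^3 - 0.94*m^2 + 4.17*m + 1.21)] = (-1.5515*m^4 - 6.09*m^3 + 18.9639*m^2 - 2.825*m + 14.5506)/(2.1025*m^6 - 2.726*m^5 + 12.9766*m^4 - 4.3306*m^3 + 15.1141*m^2 + 10.0914*m + 1.4641)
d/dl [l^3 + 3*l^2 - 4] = 3*l*(l + 2)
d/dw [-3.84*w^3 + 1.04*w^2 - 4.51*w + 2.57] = -11.52*w^2 + 2.08*w - 4.51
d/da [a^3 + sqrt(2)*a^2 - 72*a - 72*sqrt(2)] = 3*a^2 + 2*sqrt(2)*a - 72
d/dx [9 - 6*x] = -6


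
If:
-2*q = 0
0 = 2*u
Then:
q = 0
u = 0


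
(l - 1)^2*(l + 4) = l^3 + 2*l^2 - 7*l + 4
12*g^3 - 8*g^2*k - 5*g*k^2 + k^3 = (-6*g + k)*(-g + k)*(2*g + k)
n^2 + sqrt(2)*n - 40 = (n - 4*sqrt(2))*(n + 5*sqrt(2))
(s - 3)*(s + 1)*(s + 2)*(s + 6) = s^4 + 6*s^3 - 7*s^2 - 48*s - 36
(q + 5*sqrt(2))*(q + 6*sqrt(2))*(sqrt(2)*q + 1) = sqrt(2)*q^3 + 23*q^2 + 71*sqrt(2)*q + 60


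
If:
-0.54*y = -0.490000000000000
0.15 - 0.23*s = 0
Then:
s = 0.65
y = 0.91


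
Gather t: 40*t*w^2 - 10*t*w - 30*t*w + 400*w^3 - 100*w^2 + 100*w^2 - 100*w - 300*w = t*(40*w^2 - 40*w) + 400*w^3 - 400*w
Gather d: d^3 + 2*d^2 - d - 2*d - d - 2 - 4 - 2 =d^3 + 2*d^2 - 4*d - 8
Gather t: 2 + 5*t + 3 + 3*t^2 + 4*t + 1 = 3*t^2 + 9*t + 6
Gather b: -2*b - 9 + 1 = -2*b - 8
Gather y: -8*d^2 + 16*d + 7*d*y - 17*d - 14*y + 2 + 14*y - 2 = -8*d^2 + 7*d*y - d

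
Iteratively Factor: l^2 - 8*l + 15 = (l - 5)*(l - 3)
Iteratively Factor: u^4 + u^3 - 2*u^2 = (u + 2)*(u^3 - u^2) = (u - 1)*(u + 2)*(u^2) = u*(u - 1)*(u + 2)*(u)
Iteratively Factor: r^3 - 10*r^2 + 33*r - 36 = (r - 4)*(r^2 - 6*r + 9) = (r - 4)*(r - 3)*(r - 3)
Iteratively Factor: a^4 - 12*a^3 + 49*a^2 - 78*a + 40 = (a - 4)*(a^3 - 8*a^2 + 17*a - 10) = (a - 5)*(a - 4)*(a^2 - 3*a + 2) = (a - 5)*(a - 4)*(a - 1)*(a - 2)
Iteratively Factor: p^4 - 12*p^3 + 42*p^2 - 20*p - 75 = (p - 5)*(p^3 - 7*p^2 + 7*p + 15) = (p - 5)^2*(p^2 - 2*p - 3) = (p - 5)^2*(p - 3)*(p + 1)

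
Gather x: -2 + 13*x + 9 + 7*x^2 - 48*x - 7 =7*x^2 - 35*x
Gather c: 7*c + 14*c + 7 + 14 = 21*c + 21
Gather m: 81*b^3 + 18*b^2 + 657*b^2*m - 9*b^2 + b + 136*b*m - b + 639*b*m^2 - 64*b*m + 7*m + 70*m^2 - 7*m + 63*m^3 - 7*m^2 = 81*b^3 + 9*b^2 + 63*m^3 + m^2*(639*b + 63) + m*(657*b^2 + 72*b)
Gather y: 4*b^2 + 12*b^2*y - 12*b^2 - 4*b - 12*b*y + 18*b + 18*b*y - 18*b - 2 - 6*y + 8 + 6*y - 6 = -8*b^2 - 4*b + y*(12*b^2 + 6*b)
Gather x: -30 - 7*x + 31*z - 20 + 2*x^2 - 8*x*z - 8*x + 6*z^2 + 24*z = 2*x^2 + x*(-8*z - 15) + 6*z^2 + 55*z - 50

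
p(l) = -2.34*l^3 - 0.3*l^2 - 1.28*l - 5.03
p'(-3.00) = -62.66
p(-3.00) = 59.29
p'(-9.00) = -564.50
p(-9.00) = 1688.05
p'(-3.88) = -104.63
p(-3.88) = 132.10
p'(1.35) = -14.88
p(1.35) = -13.06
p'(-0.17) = -1.38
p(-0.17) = -4.81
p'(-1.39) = -14.01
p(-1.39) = 2.45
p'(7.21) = -370.53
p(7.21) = -906.90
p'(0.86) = -6.99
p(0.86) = -7.84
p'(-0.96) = -7.17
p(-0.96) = -2.01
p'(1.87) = -26.95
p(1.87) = -23.77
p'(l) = -7.02*l^2 - 0.6*l - 1.28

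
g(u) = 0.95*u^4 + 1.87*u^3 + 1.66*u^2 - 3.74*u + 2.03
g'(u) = 3.8*u^3 + 5.61*u^2 + 3.32*u - 3.74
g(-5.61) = 686.06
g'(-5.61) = -516.73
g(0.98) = 2.60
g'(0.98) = 8.48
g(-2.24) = 21.64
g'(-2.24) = -25.74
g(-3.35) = 82.53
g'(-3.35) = -94.77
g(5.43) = 1155.95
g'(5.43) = 788.09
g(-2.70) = 37.91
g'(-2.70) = -46.60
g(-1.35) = 8.66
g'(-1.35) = -7.35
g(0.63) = 0.95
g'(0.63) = 1.53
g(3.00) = 133.19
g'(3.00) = 159.31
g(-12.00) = 16753.79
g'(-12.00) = -5802.14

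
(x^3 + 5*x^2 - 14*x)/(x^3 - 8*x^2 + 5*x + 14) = x*(x + 7)/(x^2 - 6*x - 7)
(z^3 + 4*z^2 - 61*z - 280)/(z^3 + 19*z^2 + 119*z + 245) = (z - 8)/(z + 7)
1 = 1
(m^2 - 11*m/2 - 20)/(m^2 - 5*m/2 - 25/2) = (m - 8)/(m - 5)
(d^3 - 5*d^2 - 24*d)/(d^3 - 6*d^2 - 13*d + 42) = d*(d - 8)/(d^2 - 9*d + 14)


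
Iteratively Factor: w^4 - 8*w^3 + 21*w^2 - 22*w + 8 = (w - 1)*(w^3 - 7*w^2 + 14*w - 8) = (w - 1)^2*(w^2 - 6*w + 8) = (w - 4)*(w - 1)^2*(w - 2)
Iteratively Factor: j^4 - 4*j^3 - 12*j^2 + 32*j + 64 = (j - 4)*(j^3 - 12*j - 16) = (j - 4)^2*(j^2 + 4*j + 4) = (j - 4)^2*(j + 2)*(j + 2)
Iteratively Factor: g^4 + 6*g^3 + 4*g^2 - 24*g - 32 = (g - 2)*(g^3 + 8*g^2 + 20*g + 16) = (g - 2)*(g + 2)*(g^2 + 6*g + 8) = (g - 2)*(g + 2)^2*(g + 4)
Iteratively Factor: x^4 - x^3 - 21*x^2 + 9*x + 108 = (x - 4)*(x^3 + 3*x^2 - 9*x - 27) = (x - 4)*(x - 3)*(x^2 + 6*x + 9) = (x - 4)*(x - 3)*(x + 3)*(x + 3)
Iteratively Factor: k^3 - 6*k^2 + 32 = (k - 4)*(k^2 - 2*k - 8) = (k - 4)^2*(k + 2)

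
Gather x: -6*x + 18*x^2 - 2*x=18*x^2 - 8*x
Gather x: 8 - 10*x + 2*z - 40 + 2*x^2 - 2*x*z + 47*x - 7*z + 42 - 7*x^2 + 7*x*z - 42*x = -5*x^2 + x*(5*z - 5) - 5*z + 10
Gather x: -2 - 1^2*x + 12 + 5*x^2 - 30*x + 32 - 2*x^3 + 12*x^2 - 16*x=-2*x^3 + 17*x^2 - 47*x + 42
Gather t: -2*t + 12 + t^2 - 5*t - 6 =t^2 - 7*t + 6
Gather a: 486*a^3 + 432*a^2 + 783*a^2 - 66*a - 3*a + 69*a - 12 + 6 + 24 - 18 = 486*a^3 + 1215*a^2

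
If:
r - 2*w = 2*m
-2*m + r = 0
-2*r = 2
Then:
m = -1/2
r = -1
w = 0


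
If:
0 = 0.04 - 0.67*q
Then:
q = 0.06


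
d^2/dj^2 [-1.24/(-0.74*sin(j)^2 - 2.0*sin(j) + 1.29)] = (-2.716096*sin(j)^4 - 5.5056*sin(j)^3 - 5.620672*sin(j)^2 + 7.812*sin(j) + 12.287408)/(0.74*sin(j)^2 + 2.0*sin(j) - 1.29)^3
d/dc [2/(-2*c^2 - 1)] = 8*c/(2*c^2 + 1)^2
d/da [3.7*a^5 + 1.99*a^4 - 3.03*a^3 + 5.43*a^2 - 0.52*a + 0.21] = 18.5*a^4 + 7.96*a^3 - 9.09*a^2 + 10.86*a - 0.52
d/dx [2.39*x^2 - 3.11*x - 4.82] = 4.78*x - 3.11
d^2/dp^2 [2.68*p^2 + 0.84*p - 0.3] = 5.36000000000000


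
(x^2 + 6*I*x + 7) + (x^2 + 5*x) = 2*x^2 + 5*x + 6*I*x + 7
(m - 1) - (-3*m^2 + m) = 3*m^2 - 1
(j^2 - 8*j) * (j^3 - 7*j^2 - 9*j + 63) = j^5 - 15*j^4 + 47*j^3 + 135*j^2 - 504*j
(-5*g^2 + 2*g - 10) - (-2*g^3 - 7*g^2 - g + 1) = 2*g^3 + 2*g^2 + 3*g - 11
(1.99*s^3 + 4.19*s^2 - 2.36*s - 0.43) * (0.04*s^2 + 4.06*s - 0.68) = 0.0796*s^5 + 8.247*s^4 + 15.5638*s^3 - 12.448*s^2 - 0.141*s + 0.2924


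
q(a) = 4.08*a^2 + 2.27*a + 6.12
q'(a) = 8.16*a + 2.27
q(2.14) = 29.66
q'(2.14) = 19.73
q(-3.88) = 58.73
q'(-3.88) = -29.39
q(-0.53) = 6.06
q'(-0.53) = -2.05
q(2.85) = 45.73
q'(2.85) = 25.53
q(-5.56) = 119.63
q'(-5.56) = -43.10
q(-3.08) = 37.83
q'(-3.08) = -22.86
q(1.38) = 17.02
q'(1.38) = 13.53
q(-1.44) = 11.31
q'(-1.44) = -9.48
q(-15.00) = 890.07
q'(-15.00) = -120.13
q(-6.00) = 139.38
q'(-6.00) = -46.69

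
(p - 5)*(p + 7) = p^2 + 2*p - 35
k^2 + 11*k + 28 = (k + 4)*(k + 7)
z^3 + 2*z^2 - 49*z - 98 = (z - 7)*(z + 2)*(z + 7)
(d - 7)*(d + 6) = d^2 - d - 42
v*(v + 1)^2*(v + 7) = v^4 + 9*v^3 + 15*v^2 + 7*v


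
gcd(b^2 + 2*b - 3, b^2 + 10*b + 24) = 1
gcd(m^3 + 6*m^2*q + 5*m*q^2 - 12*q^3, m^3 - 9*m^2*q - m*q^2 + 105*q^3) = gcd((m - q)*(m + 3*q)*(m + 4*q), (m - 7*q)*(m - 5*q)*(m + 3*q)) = m + 3*q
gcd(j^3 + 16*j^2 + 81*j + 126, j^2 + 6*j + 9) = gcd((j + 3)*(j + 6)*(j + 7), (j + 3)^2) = j + 3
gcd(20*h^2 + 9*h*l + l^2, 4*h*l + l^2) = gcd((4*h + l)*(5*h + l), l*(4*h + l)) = 4*h + l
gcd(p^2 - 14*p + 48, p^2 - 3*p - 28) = 1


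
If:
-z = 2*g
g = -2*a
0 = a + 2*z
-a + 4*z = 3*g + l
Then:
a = 0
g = 0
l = 0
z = 0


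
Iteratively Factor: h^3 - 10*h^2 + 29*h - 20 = (h - 4)*(h^2 - 6*h + 5) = (h - 5)*(h - 4)*(h - 1)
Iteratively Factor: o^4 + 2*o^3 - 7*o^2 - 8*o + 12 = (o + 3)*(o^3 - o^2 - 4*o + 4) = (o + 2)*(o + 3)*(o^2 - 3*o + 2) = (o - 1)*(o + 2)*(o + 3)*(o - 2)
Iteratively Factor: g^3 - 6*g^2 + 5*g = (g - 1)*(g^2 - 5*g) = (g - 5)*(g - 1)*(g)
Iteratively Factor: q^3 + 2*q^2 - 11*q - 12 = (q - 3)*(q^2 + 5*q + 4) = (q - 3)*(q + 4)*(q + 1)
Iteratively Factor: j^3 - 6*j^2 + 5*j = (j - 1)*(j^2 - 5*j) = (j - 5)*(j - 1)*(j)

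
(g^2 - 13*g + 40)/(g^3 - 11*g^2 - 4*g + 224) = (g - 5)/(g^2 - 3*g - 28)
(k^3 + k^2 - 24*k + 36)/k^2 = k + 1 - 24/k + 36/k^2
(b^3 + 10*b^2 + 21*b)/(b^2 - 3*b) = (b^2 + 10*b + 21)/(b - 3)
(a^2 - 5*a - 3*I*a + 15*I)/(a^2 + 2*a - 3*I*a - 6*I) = (a - 5)/(a + 2)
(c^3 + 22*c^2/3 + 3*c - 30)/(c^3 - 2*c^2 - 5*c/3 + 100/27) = 9*(c^2 + 9*c + 18)/(9*c^2 - 3*c - 20)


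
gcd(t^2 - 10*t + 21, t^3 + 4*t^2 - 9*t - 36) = t - 3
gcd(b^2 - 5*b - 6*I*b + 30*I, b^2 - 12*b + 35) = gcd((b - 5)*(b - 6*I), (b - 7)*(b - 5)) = b - 5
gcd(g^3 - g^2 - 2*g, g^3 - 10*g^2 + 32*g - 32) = g - 2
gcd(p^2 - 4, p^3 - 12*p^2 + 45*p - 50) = p - 2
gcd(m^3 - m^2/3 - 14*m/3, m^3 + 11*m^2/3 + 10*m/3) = m^2 + 2*m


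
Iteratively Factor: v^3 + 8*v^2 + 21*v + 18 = (v + 3)*(v^2 + 5*v + 6) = (v + 2)*(v + 3)*(v + 3)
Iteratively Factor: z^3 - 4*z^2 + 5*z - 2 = (z - 1)*(z^2 - 3*z + 2) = (z - 1)^2*(z - 2)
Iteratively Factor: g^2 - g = (g)*(g - 1)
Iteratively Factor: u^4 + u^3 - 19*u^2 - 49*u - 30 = (u + 2)*(u^3 - u^2 - 17*u - 15) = (u + 2)*(u + 3)*(u^2 - 4*u - 5) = (u + 1)*(u + 2)*(u + 3)*(u - 5)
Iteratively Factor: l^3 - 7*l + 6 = (l - 1)*(l^2 + l - 6) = (l - 1)*(l + 3)*(l - 2)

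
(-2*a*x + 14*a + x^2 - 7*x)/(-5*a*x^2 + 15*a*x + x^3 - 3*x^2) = (2*a*x - 14*a - x^2 + 7*x)/(x*(5*a*x - 15*a - x^2 + 3*x))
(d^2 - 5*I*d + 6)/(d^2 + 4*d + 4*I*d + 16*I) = (d^2 - 5*I*d + 6)/(d^2 + 4*d*(1 + I) + 16*I)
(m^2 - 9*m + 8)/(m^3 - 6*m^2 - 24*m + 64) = (m - 1)/(m^2 + 2*m - 8)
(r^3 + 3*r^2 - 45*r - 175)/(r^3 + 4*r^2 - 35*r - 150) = (r - 7)/(r - 6)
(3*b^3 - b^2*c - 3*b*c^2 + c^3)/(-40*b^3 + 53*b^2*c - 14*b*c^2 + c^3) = (-3*b^2 - 2*b*c + c^2)/(40*b^2 - 13*b*c + c^2)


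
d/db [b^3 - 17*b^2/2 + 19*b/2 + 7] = 3*b^2 - 17*b + 19/2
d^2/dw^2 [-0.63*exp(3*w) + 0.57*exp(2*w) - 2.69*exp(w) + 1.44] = (-5.67*exp(2*w) + 2.28*exp(w) - 2.69)*exp(w)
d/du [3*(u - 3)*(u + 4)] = 6*u + 3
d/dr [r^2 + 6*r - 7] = 2*r + 6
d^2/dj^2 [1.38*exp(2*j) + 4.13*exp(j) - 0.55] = (5.52*exp(j) + 4.13)*exp(j)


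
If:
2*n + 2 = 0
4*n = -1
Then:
No Solution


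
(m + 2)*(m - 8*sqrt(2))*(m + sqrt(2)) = m^3 - 7*sqrt(2)*m^2 + 2*m^2 - 14*sqrt(2)*m - 16*m - 32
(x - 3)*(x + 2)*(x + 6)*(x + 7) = x^4 + 12*x^3 + 23*x^2 - 120*x - 252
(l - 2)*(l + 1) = l^2 - l - 2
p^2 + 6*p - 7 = (p - 1)*(p + 7)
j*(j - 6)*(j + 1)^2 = j^4 - 4*j^3 - 11*j^2 - 6*j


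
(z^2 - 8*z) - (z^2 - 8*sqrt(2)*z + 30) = -8*z + 8*sqrt(2)*z - 30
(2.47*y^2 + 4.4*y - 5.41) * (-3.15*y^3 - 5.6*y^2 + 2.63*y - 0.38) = -7.7805*y^5 - 27.692*y^4 - 1.1024*y^3 + 40.9294*y^2 - 15.9003*y + 2.0558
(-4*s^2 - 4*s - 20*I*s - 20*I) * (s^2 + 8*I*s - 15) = -4*s^4 - 4*s^3 - 52*I*s^3 + 220*s^2 - 52*I*s^2 + 220*s + 300*I*s + 300*I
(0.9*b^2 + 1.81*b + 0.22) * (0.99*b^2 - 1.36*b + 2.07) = 0.891*b^4 + 0.5679*b^3 - 0.3808*b^2 + 3.4475*b + 0.4554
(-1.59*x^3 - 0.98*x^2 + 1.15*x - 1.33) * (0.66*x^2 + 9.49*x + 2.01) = -1.0494*x^5 - 15.7359*x^4 - 11.7371*x^3 + 8.0659*x^2 - 10.3102*x - 2.6733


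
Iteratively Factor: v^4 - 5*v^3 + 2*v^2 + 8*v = (v)*(v^3 - 5*v^2 + 2*v + 8) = v*(v - 2)*(v^2 - 3*v - 4) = v*(v - 4)*(v - 2)*(v + 1)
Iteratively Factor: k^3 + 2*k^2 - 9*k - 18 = (k + 2)*(k^2 - 9) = (k - 3)*(k + 2)*(k + 3)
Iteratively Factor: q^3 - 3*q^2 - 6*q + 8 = (q + 2)*(q^2 - 5*q + 4) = (q - 4)*(q + 2)*(q - 1)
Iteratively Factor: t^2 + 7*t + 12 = (t + 4)*(t + 3)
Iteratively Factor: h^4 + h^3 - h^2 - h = (h + 1)*(h^3 - h) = (h + 1)^2*(h^2 - h) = h*(h + 1)^2*(h - 1)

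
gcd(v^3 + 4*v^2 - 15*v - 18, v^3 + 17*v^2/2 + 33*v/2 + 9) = v^2 + 7*v + 6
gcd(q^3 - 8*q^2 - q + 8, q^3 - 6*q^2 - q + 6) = q^2 - 1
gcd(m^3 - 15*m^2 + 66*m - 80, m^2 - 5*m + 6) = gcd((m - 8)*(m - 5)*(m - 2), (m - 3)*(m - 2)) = m - 2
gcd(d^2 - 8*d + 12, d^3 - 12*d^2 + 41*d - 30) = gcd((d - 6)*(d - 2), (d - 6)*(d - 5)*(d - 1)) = d - 6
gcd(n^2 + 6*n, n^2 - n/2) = n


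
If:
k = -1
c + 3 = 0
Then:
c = -3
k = -1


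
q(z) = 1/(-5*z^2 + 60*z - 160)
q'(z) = (10*z - 60)/(-5*z^2 + 60*z - 160)^2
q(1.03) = -0.01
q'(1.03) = -0.00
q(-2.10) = -0.00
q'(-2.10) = -0.00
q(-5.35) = -0.00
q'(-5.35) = -0.00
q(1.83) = -0.01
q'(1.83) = -0.01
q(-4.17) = -0.00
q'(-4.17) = -0.00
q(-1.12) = -0.00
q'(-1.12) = -0.00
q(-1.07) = -0.00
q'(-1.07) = -0.00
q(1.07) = -0.01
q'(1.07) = -0.00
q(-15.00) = 0.00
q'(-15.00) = 0.00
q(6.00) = 0.05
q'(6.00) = 0.00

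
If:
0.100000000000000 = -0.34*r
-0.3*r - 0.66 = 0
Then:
No Solution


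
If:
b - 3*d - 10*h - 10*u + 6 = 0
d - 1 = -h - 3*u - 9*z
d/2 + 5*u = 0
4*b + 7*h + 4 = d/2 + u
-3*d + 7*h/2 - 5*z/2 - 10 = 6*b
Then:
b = -78518/48343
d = 15210/48343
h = 18112/48343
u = -1521/48343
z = 2176/48343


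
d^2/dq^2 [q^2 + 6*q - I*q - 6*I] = 2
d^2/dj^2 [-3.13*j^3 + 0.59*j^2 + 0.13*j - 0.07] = 1.18 - 18.78*j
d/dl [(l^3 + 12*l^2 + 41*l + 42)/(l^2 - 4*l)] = (l^4 - 8*l^3 - 89*l^2 - 84*l + 168)/(l^2*(l^2 - 8*l + 16))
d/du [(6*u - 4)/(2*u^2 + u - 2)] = 4*(-3*u^2 + 4*u - 2)/(4*u^4 + 4*u^3 - 7*u^2 - 4*u + 4)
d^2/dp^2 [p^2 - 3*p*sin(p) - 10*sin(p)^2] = 3*p*sin(p) + 40*sin(p)^2 - 6*cos(p) - 18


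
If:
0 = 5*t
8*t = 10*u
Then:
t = 0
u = 0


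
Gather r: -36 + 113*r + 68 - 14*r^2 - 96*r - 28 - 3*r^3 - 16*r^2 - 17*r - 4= -3*r^3 - 30*r^2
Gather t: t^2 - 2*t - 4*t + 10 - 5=t^2 - 6*t + 5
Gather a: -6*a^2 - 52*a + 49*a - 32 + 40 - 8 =-6*a^2 - 3*a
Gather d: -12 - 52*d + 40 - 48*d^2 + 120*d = -48*d^2 + 68*d + 28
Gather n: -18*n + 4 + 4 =8 - 18*n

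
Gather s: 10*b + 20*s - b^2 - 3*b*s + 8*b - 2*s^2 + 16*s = -b^2 + 18*b - 2*s^2 + s*(36 - 3*b)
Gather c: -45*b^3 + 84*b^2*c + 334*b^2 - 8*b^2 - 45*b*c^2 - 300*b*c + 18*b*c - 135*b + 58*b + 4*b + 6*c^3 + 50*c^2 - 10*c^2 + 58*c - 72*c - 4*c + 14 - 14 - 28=-45*b^3 + 326*b^2 - 73*b + 6*c^3 + c^2*(40 - 45*b) + c*(84*b^2 - 282*b - 18) - 28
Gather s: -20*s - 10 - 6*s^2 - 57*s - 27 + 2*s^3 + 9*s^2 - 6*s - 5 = 2*s^3 + 3*s^2 - 83*s - 42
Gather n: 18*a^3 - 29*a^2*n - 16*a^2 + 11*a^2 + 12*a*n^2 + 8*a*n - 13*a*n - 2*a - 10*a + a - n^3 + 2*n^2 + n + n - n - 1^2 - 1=18*a^3 - 5*a^2 - 11*a - n^3 + n^2*(12*a + 2) + n*(-29*a^2 - 5*a + 1) - 2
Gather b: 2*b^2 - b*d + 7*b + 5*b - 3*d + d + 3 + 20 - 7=2*b^2 + b*(12 - d) - 2*d + 16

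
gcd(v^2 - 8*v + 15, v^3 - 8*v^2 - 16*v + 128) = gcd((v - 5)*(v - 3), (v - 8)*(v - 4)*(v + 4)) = 1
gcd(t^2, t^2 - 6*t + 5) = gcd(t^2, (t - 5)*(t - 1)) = 1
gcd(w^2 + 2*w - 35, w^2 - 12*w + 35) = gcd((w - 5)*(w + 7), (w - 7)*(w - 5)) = w - 5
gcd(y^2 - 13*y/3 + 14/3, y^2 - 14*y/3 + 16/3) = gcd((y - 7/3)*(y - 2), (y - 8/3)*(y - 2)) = y - 2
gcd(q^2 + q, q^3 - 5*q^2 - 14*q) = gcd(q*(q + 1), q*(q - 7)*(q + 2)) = q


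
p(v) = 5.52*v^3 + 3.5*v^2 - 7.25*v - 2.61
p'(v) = 16.56*v^2 + 7.0*v - 7.25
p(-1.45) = -1.57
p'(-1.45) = 17.42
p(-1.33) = 0.24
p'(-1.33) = 12.73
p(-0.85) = 2.69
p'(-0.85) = -1.24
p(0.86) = -2.75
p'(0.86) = 11.02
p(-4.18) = -314.30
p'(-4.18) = 252.83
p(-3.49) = -169.32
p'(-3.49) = 170.02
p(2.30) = 66.39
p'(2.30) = 96.45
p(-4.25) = -332.32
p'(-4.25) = 262.12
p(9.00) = 4239.72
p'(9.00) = 1397.11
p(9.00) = 4239.72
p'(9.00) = 1397.11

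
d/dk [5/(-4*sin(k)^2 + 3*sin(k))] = 5*(8*sin(k) - 3)*cos(k)/((4*sin(k) - 3)^2*sin(k)^2)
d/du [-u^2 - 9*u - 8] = -2*u - 9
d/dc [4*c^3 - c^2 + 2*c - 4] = 12*c^2 - 2*c + 2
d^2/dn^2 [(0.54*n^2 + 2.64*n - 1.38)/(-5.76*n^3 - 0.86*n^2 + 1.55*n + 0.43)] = (-35.8318080000001*n^6 - 525.533184*n^5 + 442.029312*n^4 + 38.1663119999999*n^3 - 147.463128*n^2 + 3.61303200000001*n + 10.970976)/(191.102976*n^9 + 85.598208*n^8 - 141.495552*n^7 - 88.231528*n^6 + 25.295772*n^5 + 28.278606*n^4 + 2.910337*n^3 - 2.622183*n^2 - 0.859785*n - 0.079507)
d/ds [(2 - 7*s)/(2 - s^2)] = (-7*s^2 + 4*s - 14)/(s^4 - 4*s^2 + 4)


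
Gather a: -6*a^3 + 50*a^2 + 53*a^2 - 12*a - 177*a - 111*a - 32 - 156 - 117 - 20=-6*a^3 + 103*a^2 - 300*a - 325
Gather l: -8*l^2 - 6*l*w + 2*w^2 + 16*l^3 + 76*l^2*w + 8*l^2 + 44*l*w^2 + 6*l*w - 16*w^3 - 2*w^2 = 16*l^3 + 76*l^2*w + 44*l*w^2 - 16*w^3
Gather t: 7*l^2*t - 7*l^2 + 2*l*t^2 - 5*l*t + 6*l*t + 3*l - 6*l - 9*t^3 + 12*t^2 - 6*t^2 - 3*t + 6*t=-7*l^2 - 3*l - 9*t^3 + t^2*(2*l + 6) + t*(7*l^2 + l + 3)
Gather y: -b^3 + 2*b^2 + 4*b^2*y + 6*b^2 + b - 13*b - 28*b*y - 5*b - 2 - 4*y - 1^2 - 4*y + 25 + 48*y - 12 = -b^3 + 8*b^2 - 17*b + y*(4*b^2 - 28*b + 40) + 10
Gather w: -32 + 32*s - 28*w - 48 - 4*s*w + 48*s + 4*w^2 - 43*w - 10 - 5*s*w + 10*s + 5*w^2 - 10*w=90*s + 9*w^2 + w*(-9*s - 81) - 90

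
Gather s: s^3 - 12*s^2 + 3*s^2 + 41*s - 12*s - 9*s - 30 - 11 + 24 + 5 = s^3 - 9*s^2 + 20*s - 12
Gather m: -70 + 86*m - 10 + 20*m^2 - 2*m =20*m^2 + 84*m - 80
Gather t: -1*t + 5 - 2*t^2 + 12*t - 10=-2*t^2 + 11*t - 5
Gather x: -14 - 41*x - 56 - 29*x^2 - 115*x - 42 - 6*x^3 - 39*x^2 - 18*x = -6*x^3 - 68*x^2 - 174*x - 112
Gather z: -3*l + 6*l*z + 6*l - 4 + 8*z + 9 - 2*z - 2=3*l + z*(6*l + 6) + 3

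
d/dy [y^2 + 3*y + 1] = 2*y + 3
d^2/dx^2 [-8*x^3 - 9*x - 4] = -48*x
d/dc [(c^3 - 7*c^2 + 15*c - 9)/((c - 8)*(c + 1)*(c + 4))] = 2*(2*c^4 - 51*c^3 + 114*c^2 + 197*c - 402)/(c^6 - 6*c^5 - 63*c^4 + 152*c^3 + 1488*c^2 + 2304*c + 1024)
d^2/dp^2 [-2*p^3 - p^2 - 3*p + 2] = -12*p - 2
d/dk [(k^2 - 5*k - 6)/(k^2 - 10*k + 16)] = (-5*k^2 + 44*k - 140)/(k^4 - 20*k^3 + 132*k^2 - 320*k + 256)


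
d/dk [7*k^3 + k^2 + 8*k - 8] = 21*k^2 + 2*k + 8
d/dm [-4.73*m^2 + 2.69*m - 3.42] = 2.69 - 9.46*m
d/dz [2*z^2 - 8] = 4*z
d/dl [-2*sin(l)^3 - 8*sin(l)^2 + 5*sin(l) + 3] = (-6*sin(l)^2 - 16*sin(l) + 5)*cos(l)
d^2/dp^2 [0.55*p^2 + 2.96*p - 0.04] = 1.10000000000000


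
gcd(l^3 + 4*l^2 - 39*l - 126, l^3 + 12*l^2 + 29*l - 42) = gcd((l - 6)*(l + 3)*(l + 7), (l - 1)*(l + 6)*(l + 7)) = l + 7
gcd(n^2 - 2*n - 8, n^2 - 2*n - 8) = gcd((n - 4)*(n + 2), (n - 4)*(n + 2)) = n^2 - 2*n - 8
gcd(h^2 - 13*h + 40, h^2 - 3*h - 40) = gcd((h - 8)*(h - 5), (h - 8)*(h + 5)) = h - 8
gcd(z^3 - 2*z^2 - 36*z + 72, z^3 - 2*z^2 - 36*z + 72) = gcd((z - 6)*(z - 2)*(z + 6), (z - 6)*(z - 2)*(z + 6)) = z^3 - 2*z^2 - 36*z + 72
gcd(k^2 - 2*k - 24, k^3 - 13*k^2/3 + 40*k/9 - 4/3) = 1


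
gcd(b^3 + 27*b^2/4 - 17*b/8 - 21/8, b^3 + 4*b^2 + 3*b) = 1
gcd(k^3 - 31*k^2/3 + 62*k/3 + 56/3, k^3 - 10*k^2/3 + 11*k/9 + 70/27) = k + 2/3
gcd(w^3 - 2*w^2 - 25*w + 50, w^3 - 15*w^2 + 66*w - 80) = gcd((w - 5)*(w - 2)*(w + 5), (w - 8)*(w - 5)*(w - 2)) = w^2 - 7*w + 10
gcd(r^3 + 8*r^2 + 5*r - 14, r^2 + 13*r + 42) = r + 7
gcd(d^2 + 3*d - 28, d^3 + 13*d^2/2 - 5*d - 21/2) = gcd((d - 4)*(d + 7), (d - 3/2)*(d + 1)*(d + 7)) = d + 7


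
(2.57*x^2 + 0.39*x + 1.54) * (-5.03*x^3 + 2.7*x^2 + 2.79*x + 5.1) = -12.9271*x^5 + 4.9773*x^4 + 0.477099999999998*x^3 + 18.3531*x^2 + 6.2856*x + 7.854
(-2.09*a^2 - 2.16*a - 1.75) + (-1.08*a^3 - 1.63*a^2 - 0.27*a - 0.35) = -1.08*a^3 - 3.72*a^2 - 2.43*a - 2.1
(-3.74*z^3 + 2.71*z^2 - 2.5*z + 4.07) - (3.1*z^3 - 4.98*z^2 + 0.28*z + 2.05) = -6.84*z^3 + 7.69*z^2 - 2.78*z + 2.02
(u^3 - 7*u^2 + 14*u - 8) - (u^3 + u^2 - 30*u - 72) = -8*u^2 + 44*u + 64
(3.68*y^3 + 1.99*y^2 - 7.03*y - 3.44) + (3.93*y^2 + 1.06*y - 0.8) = 3.68*y^3 + 5.92*y^2 - 5.97*y - 4.24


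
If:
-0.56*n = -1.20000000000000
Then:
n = 2.14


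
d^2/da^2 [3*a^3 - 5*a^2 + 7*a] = 18*a - 10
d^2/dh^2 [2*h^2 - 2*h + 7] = 4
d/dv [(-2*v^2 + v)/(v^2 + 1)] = (-v^2 - 4*v + 1)/(v^4 + 2*v^2 + 1)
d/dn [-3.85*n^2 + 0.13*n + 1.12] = 0.13 - 7.7*n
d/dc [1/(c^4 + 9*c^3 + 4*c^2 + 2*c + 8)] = (-4*c^3 - 27*c^2 - 8*c - 2)/(c^4 + 9*c^3 + 4*c^2 + 2*c + 8)^2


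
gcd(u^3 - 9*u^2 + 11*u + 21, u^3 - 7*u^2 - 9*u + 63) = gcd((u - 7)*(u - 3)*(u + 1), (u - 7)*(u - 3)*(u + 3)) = u^2 - 10*u + 21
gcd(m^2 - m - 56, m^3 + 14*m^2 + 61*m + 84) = m + 7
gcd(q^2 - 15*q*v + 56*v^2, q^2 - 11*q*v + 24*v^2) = q - 8*v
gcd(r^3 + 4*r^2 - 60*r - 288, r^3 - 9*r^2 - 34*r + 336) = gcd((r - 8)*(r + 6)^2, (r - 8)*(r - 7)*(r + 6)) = r^2 - 2*r - 48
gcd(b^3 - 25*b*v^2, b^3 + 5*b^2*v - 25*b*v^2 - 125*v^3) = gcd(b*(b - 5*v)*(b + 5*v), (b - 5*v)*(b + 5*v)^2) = -b^2 + 25*v^2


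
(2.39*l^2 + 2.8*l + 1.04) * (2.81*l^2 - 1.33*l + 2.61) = 6.7159*l^4 + 4.6893*l^3 + 5.4363*l^2 + 5.9248*l + 2.7144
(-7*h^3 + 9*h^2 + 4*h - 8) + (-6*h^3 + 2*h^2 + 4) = -13*h^3 + 11*h^2 + 4*h - 4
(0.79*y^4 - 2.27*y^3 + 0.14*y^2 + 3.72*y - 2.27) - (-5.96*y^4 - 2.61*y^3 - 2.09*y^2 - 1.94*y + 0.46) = 6.75*y^4 + 0.34*y^3 + 2.23*y^2 + 5.66*y - 2.73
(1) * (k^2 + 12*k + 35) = k^2 + 12*k + 35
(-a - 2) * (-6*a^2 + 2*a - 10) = 6*a^3 + 10*a^2 + 6*a + 20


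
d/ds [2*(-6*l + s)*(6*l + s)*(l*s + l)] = 2*l*(-36*l^2 + 3*s^2 + 2*s)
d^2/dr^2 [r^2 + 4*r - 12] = 2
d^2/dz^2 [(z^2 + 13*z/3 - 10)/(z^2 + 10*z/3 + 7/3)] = 2*(27*z^3 - 999*z^2 - 3519*z - 3133)/(27*z^6 + 270*z^5 + 1089*z^4 + 2260*z^3 + 2541*z^2 + 1470*z + 343)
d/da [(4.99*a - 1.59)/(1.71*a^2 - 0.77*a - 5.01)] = (-8.5329*a^2 + 5.4378*a - 26.2242)/(2.9241*a^4 - 2.6334*a^3 - 16.5413*a^2 + 7.7154*a + 25.1001)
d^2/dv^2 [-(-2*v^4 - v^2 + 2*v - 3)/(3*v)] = 4*v + 2/v^3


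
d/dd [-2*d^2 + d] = 1 - 4*d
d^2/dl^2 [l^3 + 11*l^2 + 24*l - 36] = 6*l + 22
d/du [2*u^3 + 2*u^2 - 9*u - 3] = 6*u^2 + 4*u - 9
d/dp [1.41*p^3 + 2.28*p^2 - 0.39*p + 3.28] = 4.23*p^2 + 4.56*p - 0.39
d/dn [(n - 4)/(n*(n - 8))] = (-n^2 + 8*n - 32)/(n^2*(n^2 - 16*n + 64))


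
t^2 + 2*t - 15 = (t - 3)*(t + 5)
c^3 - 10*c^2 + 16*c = c*(c - 8)*(c - 2)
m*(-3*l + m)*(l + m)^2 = -3*l^3*m - 5*l^2*m^2 - l*m^3 + m^4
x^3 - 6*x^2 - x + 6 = (x - 6)*(x - 1)*(x + 1)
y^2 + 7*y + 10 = (y + 2)*(y + 5)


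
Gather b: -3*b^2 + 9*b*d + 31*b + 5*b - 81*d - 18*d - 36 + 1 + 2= -3*b^2 + b*(9*d + 36) - 99*d - 33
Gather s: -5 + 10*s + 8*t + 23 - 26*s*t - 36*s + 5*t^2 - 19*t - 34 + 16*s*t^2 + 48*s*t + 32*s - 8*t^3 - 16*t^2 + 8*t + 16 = s*(16*t^2 + 22*t + 6) - 8*t^3 - 11*t^2 - 3*t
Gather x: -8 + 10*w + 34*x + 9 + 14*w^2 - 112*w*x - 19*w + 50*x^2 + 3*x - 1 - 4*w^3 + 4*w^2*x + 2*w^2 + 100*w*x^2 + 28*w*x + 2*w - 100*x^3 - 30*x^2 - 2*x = -4*w^3 + 16*w^2 - 7*w - 100*x^3 + x^2*(100*w + 20) + x*(4*w^2 - 84*w + 35)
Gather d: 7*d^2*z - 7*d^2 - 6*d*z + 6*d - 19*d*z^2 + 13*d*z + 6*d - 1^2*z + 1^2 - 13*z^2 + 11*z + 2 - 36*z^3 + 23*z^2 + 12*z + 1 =d^2*(7*z - 7) + d*(-19*z^2 + 7*z + 12) - 36*z^3 + 10*z^2 + 22*z + 4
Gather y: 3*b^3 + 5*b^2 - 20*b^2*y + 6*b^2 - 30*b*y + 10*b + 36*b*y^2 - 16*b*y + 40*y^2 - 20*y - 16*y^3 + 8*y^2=3*b^3 + 11*b^2 + 10*b - 16*y^3 + y^2*(36*b + 48) + y*(-20*b^2 - 46*b - 20)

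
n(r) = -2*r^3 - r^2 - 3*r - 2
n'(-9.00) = -471.00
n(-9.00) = 1402.00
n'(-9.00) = -471.00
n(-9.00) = 1402.00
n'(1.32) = -16.09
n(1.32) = -12.30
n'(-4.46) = -113.43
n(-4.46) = 168.92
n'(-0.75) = -4.88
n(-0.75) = 0.53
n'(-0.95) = -6.52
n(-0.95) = 1.66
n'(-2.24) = -28.63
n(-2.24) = 22.18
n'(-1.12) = -8.29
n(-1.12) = 2.92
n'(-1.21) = -9.36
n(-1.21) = 3.71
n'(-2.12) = -25.73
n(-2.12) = 18.92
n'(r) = -6*r^2 - 2*r - 3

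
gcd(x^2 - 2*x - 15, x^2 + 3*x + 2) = 1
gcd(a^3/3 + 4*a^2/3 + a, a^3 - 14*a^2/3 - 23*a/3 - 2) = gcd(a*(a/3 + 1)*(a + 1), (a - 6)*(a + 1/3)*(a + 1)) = a + 1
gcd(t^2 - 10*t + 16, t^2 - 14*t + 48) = t - 8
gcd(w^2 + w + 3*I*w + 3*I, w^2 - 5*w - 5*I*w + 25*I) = 1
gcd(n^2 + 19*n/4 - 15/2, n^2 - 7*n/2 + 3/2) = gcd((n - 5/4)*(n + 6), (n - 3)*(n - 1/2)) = 1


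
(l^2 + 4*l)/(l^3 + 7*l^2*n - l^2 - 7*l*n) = (l + 4)/(l^2 + 7*l*n - l - 7*n)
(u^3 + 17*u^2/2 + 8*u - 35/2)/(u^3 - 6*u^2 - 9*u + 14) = (2*u^2 + 19*u + 35)/(2*(u^2 - 5*u - 14))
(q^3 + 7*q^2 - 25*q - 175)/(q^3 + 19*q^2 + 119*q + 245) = (q - 5)/(q + 7)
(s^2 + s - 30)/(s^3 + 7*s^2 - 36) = (s - 5)/(s^2 + s - 6)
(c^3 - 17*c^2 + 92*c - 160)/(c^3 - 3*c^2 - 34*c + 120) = (c - 8)/(c + 6)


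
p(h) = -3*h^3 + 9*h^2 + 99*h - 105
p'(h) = -9*h^2 + 18*h + 99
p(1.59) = 63.10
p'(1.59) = 104.87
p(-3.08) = -236.89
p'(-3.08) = -41.82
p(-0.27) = -131.01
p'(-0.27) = 93.48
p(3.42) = 218.84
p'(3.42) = 55.29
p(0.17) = -87.92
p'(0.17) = 101.80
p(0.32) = -72.50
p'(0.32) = 103.84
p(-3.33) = -224.09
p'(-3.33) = -60.74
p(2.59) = 159.66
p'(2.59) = 85.25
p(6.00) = 165.00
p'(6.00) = -117.00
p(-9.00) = 1920.00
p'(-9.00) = -792.00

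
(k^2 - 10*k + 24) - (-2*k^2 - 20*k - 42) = 3*k^2 + 10*k + 66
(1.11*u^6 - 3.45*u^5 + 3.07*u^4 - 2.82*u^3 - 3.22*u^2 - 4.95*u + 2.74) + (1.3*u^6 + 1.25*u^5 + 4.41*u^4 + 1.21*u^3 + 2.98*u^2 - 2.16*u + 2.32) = 2.41*u^6 - 2.2*u^5 + 7.48*u^4 - 1.61*u^3 - 0.24*u^2 - 7.11*u + 5.06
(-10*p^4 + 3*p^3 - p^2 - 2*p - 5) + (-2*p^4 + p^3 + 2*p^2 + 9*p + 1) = -12*p^4 + 4*p^3 + p^2 + 7*p - 4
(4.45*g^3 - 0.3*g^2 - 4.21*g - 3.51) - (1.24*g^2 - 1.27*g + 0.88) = 4.45*g^3 - 1.54*g^2 - 2.94*g - 4.39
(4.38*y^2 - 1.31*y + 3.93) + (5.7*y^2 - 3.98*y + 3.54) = 10.08*y^2 - 5.29*y + 7.47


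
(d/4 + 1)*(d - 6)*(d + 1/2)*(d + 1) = d^4/4 - d^3/8 - 53*d^2/8 - 37*d/4 - 3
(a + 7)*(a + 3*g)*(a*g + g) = a^3*g + 3*a^2*g^2 + 8*a^2*g + 24*a*g^2 + 7*a*g + 21*g^2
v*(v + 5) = v^2 + 5*v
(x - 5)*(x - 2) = x^2 - 7*x + 10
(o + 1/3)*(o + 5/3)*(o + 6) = o^3 + 8*o^2 + 113*o/9 + 10/3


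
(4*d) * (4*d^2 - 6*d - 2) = 16*d^3 - 24*d^2 - 8*d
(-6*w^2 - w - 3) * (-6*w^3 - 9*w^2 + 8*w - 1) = 36*w^5 + 60*w^4 - 21*w^3 + 25*w^2 - 23*w + 3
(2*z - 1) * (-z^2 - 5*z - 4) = -2*z^3 - 9*z^2 - 3*z + 4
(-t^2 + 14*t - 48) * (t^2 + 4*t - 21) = -t^4 + 10*t^3 + 29*t^2 - 486*t + 1008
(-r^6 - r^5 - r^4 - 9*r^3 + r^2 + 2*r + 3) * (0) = 0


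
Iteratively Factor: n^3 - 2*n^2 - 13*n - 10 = (n + 1)*(n^2 - 3*n - 10) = (n - 5)*(n + 1)*(n + 2)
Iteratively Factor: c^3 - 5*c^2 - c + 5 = (c + 1)*(c^2 - 6*c + 5) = (c - 5)*(c + 1)*(c - 1)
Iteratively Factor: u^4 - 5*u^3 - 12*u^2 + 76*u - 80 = (u + 4)*(u^3 - 9*u^2 + 24*u - 20) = (u - 2)*(u + 4)*(u^2 - 7*u + 10) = (u - 2)^2*(u + 4)*(u - 5)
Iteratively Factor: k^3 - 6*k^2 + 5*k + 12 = (k + 1)*(k^2 - 7*k + 12) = (k - 4)*(k + 1)*(k - 3)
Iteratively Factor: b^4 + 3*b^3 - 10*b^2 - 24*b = (b + 4)*(b^3 - b^2 - 6*b) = b*(b + 4)*(b^2 - b - 6) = b*(b - 3)*(b + 4)*(b + 2)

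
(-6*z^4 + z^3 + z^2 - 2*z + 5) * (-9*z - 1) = 54*z^5 - 3*z^4 - 10*z^3 + 17*z^2 - 43*z - 5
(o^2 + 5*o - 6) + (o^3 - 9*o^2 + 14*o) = o^3 - 8*o^2 + 19*o - 6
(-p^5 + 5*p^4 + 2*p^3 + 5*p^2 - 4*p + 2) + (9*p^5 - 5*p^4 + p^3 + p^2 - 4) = 8*p^5 + 3*p^3 + 6*p^2 - 4*p - 2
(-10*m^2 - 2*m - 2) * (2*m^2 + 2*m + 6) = -20*m^4 - 24*m^3 - 68*m^2 - 16*m - 12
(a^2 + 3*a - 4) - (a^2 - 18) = 3*a + 14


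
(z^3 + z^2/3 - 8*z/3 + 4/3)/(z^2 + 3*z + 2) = (3*z^2 - 5*z + 2)/(3*(z + 1))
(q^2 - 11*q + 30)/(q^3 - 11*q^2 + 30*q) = 1/q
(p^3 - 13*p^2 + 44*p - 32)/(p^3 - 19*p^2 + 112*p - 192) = (p^2 - 5*p + 4)/(p^2 - 11*p + 24)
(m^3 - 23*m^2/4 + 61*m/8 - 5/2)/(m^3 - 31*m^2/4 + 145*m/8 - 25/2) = (2*m - 1)/(2*m - 5)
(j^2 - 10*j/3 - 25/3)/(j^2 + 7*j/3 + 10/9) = 3*(j - 5)/(3*j + 2)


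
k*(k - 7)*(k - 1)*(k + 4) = k^4 - 4*k^3 - 25*k^2 + 28*k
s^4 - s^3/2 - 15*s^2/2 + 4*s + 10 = (s - 2)^2*(s + 1)*(s + 5/2)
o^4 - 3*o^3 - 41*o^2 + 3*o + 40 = (o - 8)*(o - 1)*(o + 1)*(o + 5)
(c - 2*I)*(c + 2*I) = c^2 + 4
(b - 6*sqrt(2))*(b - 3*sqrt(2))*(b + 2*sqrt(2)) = b^3 - 7*sqrt(2)*b^2 + 72*sqrt(2)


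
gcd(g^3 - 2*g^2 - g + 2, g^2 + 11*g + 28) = 1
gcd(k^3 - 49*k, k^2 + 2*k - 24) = 1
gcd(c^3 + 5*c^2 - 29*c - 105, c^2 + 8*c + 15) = c + 3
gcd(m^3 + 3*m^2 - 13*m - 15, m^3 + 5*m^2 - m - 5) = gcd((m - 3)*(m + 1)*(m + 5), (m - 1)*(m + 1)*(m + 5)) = m^2 + 6*m + 5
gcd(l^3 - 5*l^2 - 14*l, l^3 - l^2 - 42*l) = l^2 - 7*l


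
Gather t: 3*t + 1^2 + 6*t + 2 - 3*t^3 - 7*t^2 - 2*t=-3*t^3 - 7*t^2 + 7*t + 3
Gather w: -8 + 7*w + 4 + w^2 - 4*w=w^2 + 3*w - 4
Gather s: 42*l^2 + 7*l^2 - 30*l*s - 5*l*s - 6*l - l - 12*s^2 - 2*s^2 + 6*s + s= 49*l^2 - 7*l - 14*s^2 + s*(7 - 35*l)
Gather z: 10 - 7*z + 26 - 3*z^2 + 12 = -3*z^2 - 7*z + 48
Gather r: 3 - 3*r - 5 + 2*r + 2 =-r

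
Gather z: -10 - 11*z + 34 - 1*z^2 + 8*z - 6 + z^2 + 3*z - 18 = 0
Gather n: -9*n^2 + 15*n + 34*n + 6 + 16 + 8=-9*n^2 + 49*n + 30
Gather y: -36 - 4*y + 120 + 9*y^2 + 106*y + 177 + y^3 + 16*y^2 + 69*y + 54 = y^3 + 25*y^2 + 171*y + 315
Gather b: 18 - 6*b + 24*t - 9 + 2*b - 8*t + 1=-4*b + 16*t + 10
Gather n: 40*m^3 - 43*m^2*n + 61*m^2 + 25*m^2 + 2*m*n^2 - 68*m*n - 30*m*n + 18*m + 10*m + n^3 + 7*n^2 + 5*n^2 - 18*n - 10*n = 40*m^3 + 86*m^2 + 28*m + n^3 + n^2*(2*m + 12) + n*(-43*m^2 - 98*m - 28)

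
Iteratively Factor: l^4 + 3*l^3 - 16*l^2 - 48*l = (l - 4)*(l^3 + 7*l^2 + 12*l) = (l - 4)*(l + 3)*(l^2 + 4*l) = (l - 4)*(l + 3)*(l + 4)*(l)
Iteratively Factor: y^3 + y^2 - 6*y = (y - 2)*(y^2 + 3*y) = (y - 2)*(y + 3)*(y)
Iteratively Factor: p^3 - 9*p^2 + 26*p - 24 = (p - 3)*(p^2 - 6*p + 8) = (p - 3)*(p - 2)*(p - 4)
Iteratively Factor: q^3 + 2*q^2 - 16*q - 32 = (q + 4)*(q^2 - 2*q - 8) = (q + 2)*(q + 4)*(q - 4)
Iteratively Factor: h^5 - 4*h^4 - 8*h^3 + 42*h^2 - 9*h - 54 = (h - 3)*(h^4 - h^3 - 11*h^2 + 9*h + 18) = (h - 3)*(h + 3)*(h^3 - 4*h^2 + h + 6) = (h - 3)*(h - 2)*(h + 3)*(h^2 - 2*h - 3) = (h - 3)*(h - 2)*(h + 1)*(h + 3)*(h - 3)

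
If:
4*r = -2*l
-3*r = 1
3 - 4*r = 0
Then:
No Solution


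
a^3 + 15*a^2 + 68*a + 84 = (a + 2)*(a + 6)*(a + 7)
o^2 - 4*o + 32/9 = (o - 8/3)*(o - 4/3)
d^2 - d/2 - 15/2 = (d - 3)*(d + 5/2)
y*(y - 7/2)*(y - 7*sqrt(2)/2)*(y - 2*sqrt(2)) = y^4 - 11*sqrt(2)*y^3/2 - 7*y^3/2 + 14*y^2 + 77*sqrt(2)*y^2/4 - 49*y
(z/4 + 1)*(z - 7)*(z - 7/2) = z^3/4 - 13*z^2/8 - 35*z/8 + 49/2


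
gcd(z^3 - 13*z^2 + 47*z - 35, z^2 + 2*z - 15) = 1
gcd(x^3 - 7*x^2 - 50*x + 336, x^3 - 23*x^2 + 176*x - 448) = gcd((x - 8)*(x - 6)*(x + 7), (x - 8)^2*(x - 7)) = x - 8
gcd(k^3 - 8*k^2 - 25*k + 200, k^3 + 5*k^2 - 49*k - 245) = k + 5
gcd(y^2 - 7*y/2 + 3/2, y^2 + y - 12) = y - 3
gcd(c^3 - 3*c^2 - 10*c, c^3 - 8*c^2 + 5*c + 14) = 1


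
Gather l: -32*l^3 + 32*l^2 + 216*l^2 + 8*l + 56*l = -32*l^3 + 248*l^2 + 64*l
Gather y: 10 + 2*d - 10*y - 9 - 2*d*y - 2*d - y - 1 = y*(-2*d - 11)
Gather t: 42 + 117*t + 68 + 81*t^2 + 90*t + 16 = 81*t^2 + 207*t + 126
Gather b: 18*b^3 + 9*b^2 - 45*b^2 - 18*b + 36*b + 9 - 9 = 18*b^3 - 36*b^2 + 18*b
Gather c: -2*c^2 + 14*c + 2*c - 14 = -2*c^2 + 16*c - 14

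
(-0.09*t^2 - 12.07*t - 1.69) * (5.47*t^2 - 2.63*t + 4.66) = -0.4923*t^4 - 65.7862*t^3 + 22.0804*t^2 - 51.8015*t - 7.8754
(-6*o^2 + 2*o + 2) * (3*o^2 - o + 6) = -18*o^4 + 12*o^3 - 32*o^2 + 10*o + 12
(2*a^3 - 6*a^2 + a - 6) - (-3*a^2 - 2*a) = 2*a^3 - 3*a^2 + 3*a - 6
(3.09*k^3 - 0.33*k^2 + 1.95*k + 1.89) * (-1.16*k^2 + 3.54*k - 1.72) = -3.5844*k^5 + 11.3214*k^4 - 8.745*k^3 + 5.2782*k^2 + 3.3366*k - 3.2508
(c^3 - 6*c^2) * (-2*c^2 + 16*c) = -2*c^5 + 28*c^4 - 96*c^3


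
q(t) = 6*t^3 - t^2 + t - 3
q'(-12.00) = 2617.00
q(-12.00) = -10527.00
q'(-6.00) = 661.00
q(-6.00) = -1341.00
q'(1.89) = 61.52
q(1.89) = 35.83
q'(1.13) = 21.72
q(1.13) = 5.51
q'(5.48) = 530.59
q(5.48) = 959.85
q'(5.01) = 442.78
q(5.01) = 731.42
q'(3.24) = 183.48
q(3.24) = 193.82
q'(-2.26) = 97.46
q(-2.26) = -79.63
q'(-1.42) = 40.14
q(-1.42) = -23.62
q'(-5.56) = 568.56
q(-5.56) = -1070.75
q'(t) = 18*t^2 - 2*t + 1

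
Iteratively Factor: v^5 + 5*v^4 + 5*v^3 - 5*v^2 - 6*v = (v)*(v^4 + 5*v^3 + 5*v^2 - 5*v - 6) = v*(v + 1)*(v^3 + 4*v^2 + v - 6) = v*(v - 1)*(v + 1)*(v^2 + 5*v + 6) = v*(v - 1)*(v + 1)*(v + 3)*(v + 2)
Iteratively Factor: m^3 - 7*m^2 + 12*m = (m - 4)*(m^2 - 3*m) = (m - 4)*(m - 3)*(m)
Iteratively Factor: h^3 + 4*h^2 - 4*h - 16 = (h - 2)*(h^2 + 6*h + 8) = (h - 2)*(h + 2)*(h + 4)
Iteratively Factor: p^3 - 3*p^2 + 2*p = (p - 1)*(p^2 - 2*p) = (p - 2)*(p - 1)*(p)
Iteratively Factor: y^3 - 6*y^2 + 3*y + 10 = (y + 1)*(y^2 - 7*y + 10) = (y - 2)*(y + 1)*(y - 5)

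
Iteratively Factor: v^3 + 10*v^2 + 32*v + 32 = (v + 2)*(v^2 + 8*v + 16) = (v + 2)*(v + 4)*(v + 4)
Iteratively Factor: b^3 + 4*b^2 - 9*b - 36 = (b + 3)*(b^2 + b - 12) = (b + 3)*(b + 4)*(b - 3)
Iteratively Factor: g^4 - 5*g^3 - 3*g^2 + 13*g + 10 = (g - 2)*(g^3 - 3*g^2 - 9*g - 5) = (g - 2)*(g + 1)*(g^2 - 4*g - 5) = (g - 5)*(g - 2)*(g + 1)*(g + 1)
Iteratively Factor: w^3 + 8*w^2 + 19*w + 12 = (w + 1)*(w^2 + 7*w + 12) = (w + 1)*(w + 3)*(w + 4)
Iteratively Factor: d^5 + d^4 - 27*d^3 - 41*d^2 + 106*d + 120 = (d + 3)*(d^4 - 2*d^3 - 21*d^2 + 22*d + 40) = (d - 2)*(d + 3)*(d^3 - 21*d - 20) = (d - 2)*(d + 3)*(d + 4)*(d^2 - 4*d - 5) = (d - 5)*(d - 2)*(d + 3)*(d + 4)*(d + 1)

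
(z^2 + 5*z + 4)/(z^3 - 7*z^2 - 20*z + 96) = (z + 1)/(z^2 - 11*z + 24)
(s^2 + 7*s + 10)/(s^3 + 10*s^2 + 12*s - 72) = (s^2 + 7*s + 10)/(s^3 + 10*s^2 + 12*s - 72)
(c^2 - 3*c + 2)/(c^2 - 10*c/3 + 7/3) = 3*(c - 2)/(3*c - 7)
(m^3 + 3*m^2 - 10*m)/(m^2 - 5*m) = (m^2 + 3*m - 10)/(m - 5)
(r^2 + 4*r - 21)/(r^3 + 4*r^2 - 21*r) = 1/r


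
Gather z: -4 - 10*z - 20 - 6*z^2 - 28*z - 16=-6*z^2 - 38*z - 40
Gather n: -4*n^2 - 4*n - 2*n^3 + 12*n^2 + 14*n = -2*n^3 + 8*n^2 + 10*n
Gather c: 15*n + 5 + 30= 15*n + 35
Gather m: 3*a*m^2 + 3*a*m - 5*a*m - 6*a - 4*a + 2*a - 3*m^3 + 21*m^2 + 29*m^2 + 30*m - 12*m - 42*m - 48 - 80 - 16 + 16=-8*a - 3*m^3 + m^2*(3*a + 50) + m*(-2*a - 24) - 128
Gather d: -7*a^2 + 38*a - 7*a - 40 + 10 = -7*a^2 + 31*a - 30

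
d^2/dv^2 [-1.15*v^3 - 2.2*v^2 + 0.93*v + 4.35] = -6.9*v - 4.4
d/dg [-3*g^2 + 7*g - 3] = 7 - 6*g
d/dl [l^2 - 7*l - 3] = 2*l - 7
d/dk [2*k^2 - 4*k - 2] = 4*k - 4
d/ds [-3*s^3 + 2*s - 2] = 2 - 9*s^2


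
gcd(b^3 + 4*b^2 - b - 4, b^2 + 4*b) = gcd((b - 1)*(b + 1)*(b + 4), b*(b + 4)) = b + 4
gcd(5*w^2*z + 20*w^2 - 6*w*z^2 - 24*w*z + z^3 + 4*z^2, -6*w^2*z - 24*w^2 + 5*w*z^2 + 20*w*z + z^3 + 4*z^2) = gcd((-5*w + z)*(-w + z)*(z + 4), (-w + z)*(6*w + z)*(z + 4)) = -w*z - 4*w + z^2 + 4*z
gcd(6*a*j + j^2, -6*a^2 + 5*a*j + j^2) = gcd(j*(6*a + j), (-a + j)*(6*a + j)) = 6*a + j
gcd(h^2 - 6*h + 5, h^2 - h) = h - 1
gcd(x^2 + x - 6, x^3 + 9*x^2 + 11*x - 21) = x + 3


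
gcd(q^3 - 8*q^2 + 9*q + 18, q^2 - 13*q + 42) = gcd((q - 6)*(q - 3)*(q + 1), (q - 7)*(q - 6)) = q - 6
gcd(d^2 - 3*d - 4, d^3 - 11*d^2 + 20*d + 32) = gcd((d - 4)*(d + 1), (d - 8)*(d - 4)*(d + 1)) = d^2 - 3*d - 4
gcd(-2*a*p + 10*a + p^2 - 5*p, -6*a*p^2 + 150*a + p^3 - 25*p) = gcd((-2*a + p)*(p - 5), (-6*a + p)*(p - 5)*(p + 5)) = p - 5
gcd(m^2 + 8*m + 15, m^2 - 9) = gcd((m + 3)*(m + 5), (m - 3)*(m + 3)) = m + 3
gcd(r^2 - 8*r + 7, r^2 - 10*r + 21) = r - 7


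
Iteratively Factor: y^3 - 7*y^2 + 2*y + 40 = (y - 4)*(y^2 - 3*y - 10) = (y - 4)*(y + 2)*(y - 5)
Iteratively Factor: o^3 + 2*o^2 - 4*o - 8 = (o + 2)*(o^2 - 4) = (o + 2)^2*(o - 2)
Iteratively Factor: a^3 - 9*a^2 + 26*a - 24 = (a - 4)*(a^2 - 5*a + 6) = (a - 4)*(a - 3)*(a - 2)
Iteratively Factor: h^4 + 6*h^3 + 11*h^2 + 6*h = (h + 2)*(h^3 + 4*h^2 + 3*h) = h*(h + 2)*(h^2 + 4*h + 3) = h*(h + 2)*(h + 3)*(h + 1)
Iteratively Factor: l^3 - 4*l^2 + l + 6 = (l + 1)*(l^2 - 5*l + 6) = (l - 2)*(l + 1)*(l - 3)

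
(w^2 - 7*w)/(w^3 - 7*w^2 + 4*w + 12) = w*(w - 7)/(w^3 - 7*w^2 + 4*w + 12)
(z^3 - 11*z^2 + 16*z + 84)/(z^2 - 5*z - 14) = z - 6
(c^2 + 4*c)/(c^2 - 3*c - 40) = c*(c + 4)/(c^2 - 3*c - 40)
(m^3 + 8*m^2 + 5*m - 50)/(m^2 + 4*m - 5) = (m^2 + 3*m - 10)/(m - 1)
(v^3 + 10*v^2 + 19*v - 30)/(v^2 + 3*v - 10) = (v^2 + 5*v - 6)/(v - 2)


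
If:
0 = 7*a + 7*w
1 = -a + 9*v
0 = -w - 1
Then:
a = 1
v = 2/9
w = -1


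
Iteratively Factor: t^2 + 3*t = (t)*(t + 3)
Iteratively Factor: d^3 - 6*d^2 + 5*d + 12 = (d + 1)*(d^2 - 7*d + 12) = (d - 3)*(d + 1)*(d - 4)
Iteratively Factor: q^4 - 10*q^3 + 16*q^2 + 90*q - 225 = (q - 3)*(q^3 - 7*q^2 - 5*q + 75) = (q - 3)*(q + 3)*(q^2 - 10*q + 25) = (q - 5)*(q - 3)*(q + 3)*(q - 5)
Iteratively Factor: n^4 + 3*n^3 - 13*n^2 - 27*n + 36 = (n + 4)*(n^3 - n^2 - 9*n + 9) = (n - 1)*(n + 4)*(n^2 - 9) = (n - 1)*(n + 3)*(n + 4)*(n - 3)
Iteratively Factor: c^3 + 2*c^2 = (c + 2)*(c^2) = c*(c + 2)*(c)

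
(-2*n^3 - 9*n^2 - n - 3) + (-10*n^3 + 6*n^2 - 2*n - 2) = -12*n^3 - 3*n^2 - 3*n - 5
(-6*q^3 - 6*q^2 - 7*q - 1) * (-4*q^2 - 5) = 24*q^5 + 24*q^4 + 58*q^3 + 34*q^2 + 35*q + 5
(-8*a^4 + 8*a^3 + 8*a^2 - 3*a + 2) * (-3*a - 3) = 24*a^5 - 48*a^3 - 15*a^2 + 3*a - 6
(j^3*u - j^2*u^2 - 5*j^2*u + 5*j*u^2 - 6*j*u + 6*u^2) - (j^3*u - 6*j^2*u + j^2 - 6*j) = -j^2*u^2 + j^2*u - j^2 + 5*j*u^2 - 6*j*u + 6*j + 6*u^2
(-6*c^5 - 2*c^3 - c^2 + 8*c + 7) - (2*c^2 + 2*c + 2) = -6*c^5 - 2*c^3 - 3*c^2 + 6*c + 5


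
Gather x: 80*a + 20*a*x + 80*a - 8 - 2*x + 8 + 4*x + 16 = 160*a + x*(20*a + 2) + 16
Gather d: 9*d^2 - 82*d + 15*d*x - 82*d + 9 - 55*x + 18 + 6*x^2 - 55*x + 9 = 9*d^2 + d*(15*x - 164) + 6*x^2 - 110*x + 36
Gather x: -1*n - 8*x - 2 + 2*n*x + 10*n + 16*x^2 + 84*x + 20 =9*n + 16*x^2 + x*(2*n + 76) + 18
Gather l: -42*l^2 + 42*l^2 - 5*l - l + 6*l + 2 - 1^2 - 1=0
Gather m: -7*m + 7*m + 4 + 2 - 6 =0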